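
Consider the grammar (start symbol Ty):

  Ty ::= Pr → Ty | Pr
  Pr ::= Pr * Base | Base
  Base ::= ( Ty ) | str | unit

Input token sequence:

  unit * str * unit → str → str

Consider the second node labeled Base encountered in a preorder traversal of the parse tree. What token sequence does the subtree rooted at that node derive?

str

[Ty [Pr [Pr [Pr [Base unit]] * [Base str]] * [Base unit]] → [Ty [Pr [Base str]] → [Ty [Pr [Base str]]]]]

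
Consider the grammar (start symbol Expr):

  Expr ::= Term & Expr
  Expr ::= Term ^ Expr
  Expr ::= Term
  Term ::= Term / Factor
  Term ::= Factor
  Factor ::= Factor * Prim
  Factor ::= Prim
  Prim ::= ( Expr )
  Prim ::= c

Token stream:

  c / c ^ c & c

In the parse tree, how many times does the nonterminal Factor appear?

[Expr [Term [Term [Factor [Prim c]]] / [Factor [Prim c]]] ^ [Expr [Term [Factor [Prim c]]] & [Expr [Term [Factor [Prim c]]]]]]

4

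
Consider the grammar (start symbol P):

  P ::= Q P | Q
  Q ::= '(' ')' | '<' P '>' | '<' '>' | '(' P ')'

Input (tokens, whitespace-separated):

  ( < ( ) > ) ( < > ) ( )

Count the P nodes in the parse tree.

[P [Q ( [P [Q < [P [Q ( )]] >]] )] [P [Q ( [P [Q < >]] )] [P [Q ( )]]]]

6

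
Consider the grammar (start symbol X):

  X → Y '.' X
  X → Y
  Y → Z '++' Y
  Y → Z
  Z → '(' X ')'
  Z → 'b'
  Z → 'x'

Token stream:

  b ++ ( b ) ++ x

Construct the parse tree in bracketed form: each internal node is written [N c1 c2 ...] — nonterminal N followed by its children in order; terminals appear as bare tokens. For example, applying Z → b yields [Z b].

X
Y
Z ++ Y
b ++ Y
b ++ Z ++ Y
b ++ ( X ) ++ Y
b ++ ( Y ) ++ Y
b ++ ( Z ) ++ Y
b ++ ( b ) ++ Y
b ++ ( b ) ++ Z
b ++ ( b ) ++ x

[X [Y [Z b] ++ [Y [Z ( [X [Y [Z b]]] )] ++ [Y [Z x]]]]]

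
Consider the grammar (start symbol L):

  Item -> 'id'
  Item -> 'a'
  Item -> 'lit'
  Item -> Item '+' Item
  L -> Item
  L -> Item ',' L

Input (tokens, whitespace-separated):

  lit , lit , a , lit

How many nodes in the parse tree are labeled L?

[L [Item lit] , [L [Item lit] , [L [Item a] , [L [Item lit]]]]]

4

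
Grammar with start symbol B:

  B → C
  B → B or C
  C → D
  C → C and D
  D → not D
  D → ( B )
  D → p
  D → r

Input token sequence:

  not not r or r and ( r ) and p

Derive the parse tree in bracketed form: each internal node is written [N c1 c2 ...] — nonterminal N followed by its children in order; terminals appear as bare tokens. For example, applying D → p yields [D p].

B
B or C
C or C
D or C
not D or C
not not D or C
not not r or C
not not r or C and D
not not r or C and D and D
not not r or D and D and D
not not r or r and D and D
not not r or r and ( B ) and D
not not r or r and ( C ) and D
not not r or r and ( D ) and D
not not r or r and ( r ) and D
not not r or r and ( r ) and p

[B [B [C [D not [D not [D r]]]]] or [C [C [C [D r]] and [D ( [B [C [D r]]] )]] and [D p]]]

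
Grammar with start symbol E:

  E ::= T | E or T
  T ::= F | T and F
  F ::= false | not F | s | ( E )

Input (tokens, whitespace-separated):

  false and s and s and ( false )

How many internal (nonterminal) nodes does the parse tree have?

12

[E [T [T [T [T [F false]] and [F s]] and [F s]] and [F ( [E [T [F false]]] )]]]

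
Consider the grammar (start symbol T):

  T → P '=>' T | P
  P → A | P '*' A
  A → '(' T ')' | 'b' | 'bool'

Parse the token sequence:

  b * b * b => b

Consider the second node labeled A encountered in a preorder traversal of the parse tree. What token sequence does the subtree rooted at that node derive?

[T [P [P [P [A b]] * [A b]] * [A b]] => [T [P [A b]]]]

b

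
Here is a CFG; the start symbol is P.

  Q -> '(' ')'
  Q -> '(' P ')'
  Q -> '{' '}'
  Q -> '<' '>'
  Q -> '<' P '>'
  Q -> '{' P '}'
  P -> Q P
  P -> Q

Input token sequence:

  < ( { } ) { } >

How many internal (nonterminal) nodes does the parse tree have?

8

[P [Q < [P [Q ( [P [Q { }]] )] [P [Q { }]]] >]]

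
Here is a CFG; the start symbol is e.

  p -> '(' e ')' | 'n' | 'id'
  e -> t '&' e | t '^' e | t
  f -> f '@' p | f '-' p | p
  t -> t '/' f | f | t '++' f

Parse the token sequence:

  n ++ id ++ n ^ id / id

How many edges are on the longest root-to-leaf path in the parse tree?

[e [t [t [t [f [p n]]] ++ [f [p id]]] ++ [f [p n]]] ^ [e [t [t [f [p id]]] / [f [p id]]]]]

6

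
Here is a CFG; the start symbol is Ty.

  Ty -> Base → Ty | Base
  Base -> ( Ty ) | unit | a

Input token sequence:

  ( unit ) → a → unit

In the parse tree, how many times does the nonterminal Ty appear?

[Ty [Base ( [Ty [Base unit]] )] → [Ty [Base a] → [Ty [Base unit]]]]

4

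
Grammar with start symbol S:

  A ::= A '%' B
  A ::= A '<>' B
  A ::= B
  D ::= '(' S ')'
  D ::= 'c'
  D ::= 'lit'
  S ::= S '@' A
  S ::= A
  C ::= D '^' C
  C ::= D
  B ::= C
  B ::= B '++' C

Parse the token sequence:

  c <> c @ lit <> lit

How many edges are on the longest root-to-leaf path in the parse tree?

[S [S [A [A [B [C [D c]]]] <> [B [C [D c]]]]] @ [A [A [B [C [D lit]]]] <> [B [C [D lit]]]]]

7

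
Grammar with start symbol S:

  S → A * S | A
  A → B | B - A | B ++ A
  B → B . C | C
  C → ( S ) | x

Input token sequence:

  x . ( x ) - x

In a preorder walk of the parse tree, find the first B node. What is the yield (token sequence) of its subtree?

[S [A [B [B [C x]] . [C ( [S [A [B [C x]]]] )]] - [A [B [C x]]]]]

x . ( x )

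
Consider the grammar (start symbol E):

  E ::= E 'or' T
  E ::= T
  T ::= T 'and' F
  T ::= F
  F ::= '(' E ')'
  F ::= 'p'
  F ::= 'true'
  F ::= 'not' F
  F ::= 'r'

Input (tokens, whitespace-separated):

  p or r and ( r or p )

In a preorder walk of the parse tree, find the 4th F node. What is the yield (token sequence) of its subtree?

r

[E [E [T [F p]]] or [T [T [F r]] and [F ( [E [E [T [F r]]] or [T [F p]]] )]]]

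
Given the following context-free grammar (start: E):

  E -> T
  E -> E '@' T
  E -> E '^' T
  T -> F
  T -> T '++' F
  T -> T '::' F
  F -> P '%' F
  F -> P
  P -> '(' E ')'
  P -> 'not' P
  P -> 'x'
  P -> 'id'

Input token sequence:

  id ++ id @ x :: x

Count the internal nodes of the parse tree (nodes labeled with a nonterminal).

14

[E [E [T [T [F [P id]]] ++ [F [P id]]]] @ [T [T [F [P x]]] :: [F [P x]]]]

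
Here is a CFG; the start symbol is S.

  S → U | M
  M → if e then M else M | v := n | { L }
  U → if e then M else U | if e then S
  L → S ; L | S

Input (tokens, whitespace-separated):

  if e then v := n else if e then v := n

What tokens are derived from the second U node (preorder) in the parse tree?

[S [U if e then [M v := n] else [U if e then [S [M v := n]]]]]

if e then v := n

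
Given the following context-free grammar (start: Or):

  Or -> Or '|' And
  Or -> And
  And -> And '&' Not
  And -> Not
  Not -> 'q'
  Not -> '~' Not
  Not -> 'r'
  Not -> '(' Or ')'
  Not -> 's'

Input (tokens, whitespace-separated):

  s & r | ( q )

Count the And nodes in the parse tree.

[Or [Or [And [And [Not s]] & [Not r]]] | [And [Not ( [Or [And [Not q]]] )]]]

4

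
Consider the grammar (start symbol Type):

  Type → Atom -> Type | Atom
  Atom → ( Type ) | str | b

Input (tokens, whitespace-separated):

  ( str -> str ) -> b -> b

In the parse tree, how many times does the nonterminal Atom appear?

[Type [Atom ( [Type [Atom str] -> [Type [Atom str]]] )] -> [Type [Atom b] -> [Type [Atom b]]]]

5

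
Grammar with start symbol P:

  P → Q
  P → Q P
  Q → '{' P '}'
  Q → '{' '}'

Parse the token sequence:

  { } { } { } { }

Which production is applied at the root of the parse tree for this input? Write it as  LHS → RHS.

P → Q P

[P [Q { }] [P [Q { }] [P [Q { }] [P [Q { }]]]]]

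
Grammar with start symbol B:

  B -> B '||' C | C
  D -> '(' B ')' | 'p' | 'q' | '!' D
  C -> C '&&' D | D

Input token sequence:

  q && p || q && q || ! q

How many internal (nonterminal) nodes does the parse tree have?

14

[B [B [B [C [C [D q]] && [D p]]] || [C [C [D q]] && [D q]]] || [C [D ! [D q]]]]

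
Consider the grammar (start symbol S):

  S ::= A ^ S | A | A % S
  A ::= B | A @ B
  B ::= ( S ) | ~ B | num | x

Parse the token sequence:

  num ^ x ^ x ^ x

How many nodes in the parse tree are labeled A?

4

[S [A [B num]] ^ [S [A [B x]] ^ [S [A [B x]] ^ [S [A [B x]]]]]]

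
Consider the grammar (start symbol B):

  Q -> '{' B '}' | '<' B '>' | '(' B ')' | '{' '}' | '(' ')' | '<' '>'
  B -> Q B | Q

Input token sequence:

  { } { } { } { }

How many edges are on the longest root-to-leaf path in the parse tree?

[B [Q { }] [B [Q { }] [B [Q { }] [B [Q { }]]]]]

5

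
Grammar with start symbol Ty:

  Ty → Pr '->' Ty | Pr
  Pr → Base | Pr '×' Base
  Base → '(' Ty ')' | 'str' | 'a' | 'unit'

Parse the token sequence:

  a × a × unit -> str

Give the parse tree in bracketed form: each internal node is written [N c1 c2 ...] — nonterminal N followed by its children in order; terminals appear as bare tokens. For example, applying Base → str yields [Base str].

[Ty [Pr [Pr [Pr [Base a]] × [Base a]] × [Base unit]] -> [Ty [Pr [Base str]]]]

Ty
Pr -> Ty
Pr × Base -> Ty
Pr × Base × Base -> Ty
Base × Base × Base -> Ty
a × Base × Base -> Ty
a × a × Base -> Ty
a × a × unit -> Ty
a × a × unit -> Pr
a × a × unit -> Base
a × a × unit -> str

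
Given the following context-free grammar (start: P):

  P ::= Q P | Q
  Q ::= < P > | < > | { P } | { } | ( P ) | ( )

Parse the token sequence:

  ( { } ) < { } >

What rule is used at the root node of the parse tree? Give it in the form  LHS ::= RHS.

[P [Q ( [P [Q { }]] )] [P [Q < [P [Q { }]] >]]]

P ::= Q P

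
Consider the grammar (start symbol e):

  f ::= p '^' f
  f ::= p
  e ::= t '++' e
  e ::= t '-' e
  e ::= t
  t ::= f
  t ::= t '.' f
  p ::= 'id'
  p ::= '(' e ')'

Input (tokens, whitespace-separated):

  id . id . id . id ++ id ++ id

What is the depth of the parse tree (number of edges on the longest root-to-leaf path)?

[e [t [t [t [t [f [p id]]] . [f [p id]]] . [f [p id]]] . [f [p id]]] ++ [e [t [f [p id]]] ++ [e [t [f [p id]]]]]]

7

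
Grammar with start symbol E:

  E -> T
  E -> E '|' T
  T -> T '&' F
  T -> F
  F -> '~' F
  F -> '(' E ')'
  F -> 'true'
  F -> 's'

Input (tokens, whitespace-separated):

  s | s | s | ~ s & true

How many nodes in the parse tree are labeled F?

[E [E [E [E [T [F s]]] | [T [F s]]] | [T [F s]]] | [T [T [F ~ [F s]]] & [F true]]]

6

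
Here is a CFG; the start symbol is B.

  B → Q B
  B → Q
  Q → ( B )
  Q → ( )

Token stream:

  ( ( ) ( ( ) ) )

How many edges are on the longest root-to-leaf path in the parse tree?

[B [Q ( [B [Q ( )] [B [Q ( [B [Q ( )]] )]]] )]]

7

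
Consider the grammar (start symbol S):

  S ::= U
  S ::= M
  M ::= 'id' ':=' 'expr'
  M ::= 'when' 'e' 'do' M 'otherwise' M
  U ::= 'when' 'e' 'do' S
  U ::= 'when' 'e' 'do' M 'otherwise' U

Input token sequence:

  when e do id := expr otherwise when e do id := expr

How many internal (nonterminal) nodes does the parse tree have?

6

[S [U when e do [M id := expr] otherwise [U when e do [S [M id := expr]]]]]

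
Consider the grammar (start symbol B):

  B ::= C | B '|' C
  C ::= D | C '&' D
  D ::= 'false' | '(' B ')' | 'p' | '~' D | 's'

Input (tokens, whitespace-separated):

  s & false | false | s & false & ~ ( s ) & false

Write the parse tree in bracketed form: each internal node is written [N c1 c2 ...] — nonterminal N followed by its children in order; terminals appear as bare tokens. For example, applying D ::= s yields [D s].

[B [B [B [C [C [D s]] & [D false]]] | [C [D false]]] | [C [C [C [C [D s]] & [D false]] & [D ~ [D ( [B [C [D s]]] )]]] & [D false]]]

B
B | C
B | C | C
C | C | C
C & D | C | C
D & D | C | C
s & D | C | C
s & false | C | C
s & false | D | C
s & false | false | C
s & false | false | C & D
s & false | false | C & D & D
s & false | false | C & D & D & D
s & false | false | D & D & D & D
s & false | false | s & D & D & D
s & false | false | s & false & D & D
s & false | false | s & false & ~ D & D
s & false | false | s & false & ~ ( B ) & D
s & false | false | s & false & ~ ( C ) & D
s & false | false | s & false & ~ ( D ) & D
s & false | false | s & false & ~ ( s ) & D
s & false | false | s & false & ~ ( s ) & false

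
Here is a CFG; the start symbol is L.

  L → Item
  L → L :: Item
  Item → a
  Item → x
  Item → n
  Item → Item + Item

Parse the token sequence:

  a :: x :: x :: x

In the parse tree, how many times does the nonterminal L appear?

4

[L [L [L [L [Item a]] :: [Item x]] :: [Item x]] :: [Item x]]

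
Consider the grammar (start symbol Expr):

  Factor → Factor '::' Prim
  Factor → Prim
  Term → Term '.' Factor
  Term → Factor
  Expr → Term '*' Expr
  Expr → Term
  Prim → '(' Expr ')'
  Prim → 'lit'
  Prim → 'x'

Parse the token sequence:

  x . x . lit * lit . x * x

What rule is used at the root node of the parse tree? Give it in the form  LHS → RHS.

[Expr [Term [Term [Term [Factor [Prim x]]] . [Factor [Prim x]]] . [Factor [Prim lit]]] * [Expr [Term [Term [Factor [Prim lit]]] . [Factor [Prim x]]] * [Expr [Term [Factor [Prim x]]]]]]

Expr → Term '*' Expr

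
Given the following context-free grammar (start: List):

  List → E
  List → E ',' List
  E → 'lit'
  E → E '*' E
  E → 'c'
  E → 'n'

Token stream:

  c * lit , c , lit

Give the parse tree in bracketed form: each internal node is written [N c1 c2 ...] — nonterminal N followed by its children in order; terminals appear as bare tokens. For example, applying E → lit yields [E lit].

[List [E [E c] * [E lit]] , [List [E c] , [List [E lit]]]]

List
E , List
E * E , List
c * E , List
c * lit , List
c * lit , E , List
c * lit , c , List
c * lit , c , E
c * lit , c , lit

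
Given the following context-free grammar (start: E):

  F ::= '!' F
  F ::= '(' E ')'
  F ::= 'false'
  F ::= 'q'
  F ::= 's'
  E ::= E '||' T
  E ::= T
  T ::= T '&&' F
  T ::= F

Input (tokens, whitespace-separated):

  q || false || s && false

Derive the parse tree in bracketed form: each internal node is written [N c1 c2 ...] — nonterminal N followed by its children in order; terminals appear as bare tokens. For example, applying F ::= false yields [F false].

E
E || T
E || T || T
T || T || T
F || T || T
q || T || T
q || F || T
q || false || T
q || false || T && F
q || false || F && F
q || false || s && F
q || false || s && false

[E [E [E [T [F q]]] || [T [F false]]] || [T [T [F s]] && [F false]]]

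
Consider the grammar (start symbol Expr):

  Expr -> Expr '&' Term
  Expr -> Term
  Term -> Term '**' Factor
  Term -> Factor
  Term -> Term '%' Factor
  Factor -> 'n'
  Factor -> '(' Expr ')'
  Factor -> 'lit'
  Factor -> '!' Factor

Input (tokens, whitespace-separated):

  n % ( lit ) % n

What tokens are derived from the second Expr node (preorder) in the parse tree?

[Expr [Term [Term [Term [Factor n]] % [Factor ( [Expr [Term [Factor lit]]] )]] % [Factor n]]]

lit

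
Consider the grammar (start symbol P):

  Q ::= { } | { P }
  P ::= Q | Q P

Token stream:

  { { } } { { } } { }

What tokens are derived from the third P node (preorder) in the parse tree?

{ { } } { }

[P [Q { [P [Q { }]] }] [P [Q { [P [Q { }]] }] [P [Q { }]]]]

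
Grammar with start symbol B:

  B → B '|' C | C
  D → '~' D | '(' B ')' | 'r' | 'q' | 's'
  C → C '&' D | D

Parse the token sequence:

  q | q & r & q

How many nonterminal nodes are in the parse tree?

[B [B [C [D q]]] | [C [C [C [D q]] & [D r]] & [D q]]]

10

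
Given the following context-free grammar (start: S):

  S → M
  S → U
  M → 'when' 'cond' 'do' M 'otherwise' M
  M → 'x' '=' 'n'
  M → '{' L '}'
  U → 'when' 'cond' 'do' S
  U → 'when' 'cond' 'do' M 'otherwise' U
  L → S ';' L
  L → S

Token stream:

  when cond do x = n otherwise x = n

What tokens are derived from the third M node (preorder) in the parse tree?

[S [M when cond do [M x = n] otherwise [M x = n]]]

x = n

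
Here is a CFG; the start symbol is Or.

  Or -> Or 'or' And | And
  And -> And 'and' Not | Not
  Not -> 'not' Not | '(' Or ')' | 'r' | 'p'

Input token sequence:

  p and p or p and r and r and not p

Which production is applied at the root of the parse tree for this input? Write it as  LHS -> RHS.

[Or [Or [And [And [Not p]] and [Not p]]] or [And [And [And [And [Not p]] and [Not r]] and [Not r]] and [Not not [Not p]]]]

Or -> Or 'or' And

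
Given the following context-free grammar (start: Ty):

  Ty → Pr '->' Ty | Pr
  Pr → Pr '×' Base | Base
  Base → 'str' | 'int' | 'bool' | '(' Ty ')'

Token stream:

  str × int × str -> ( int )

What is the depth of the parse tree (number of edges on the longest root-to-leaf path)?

[Ty [Pr [Pr [Pr [Base str]] × [Base int]] × [Base str]] -> [Ty [Pr [Base ( [Ty [Pr [Base int]]] )]]]]

7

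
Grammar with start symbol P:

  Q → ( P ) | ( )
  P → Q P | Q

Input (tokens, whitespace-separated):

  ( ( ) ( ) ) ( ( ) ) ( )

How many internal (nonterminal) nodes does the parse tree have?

12

[P [Q ( [P [Q ( )] [P [Q ( )]]] )] [P [Q ( [P [Q ( )]] )] [P [Q ( )]]]]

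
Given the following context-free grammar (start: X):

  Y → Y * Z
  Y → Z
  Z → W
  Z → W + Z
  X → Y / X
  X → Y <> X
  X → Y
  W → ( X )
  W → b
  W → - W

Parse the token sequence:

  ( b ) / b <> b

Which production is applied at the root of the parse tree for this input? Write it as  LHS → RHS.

X → Y / X

[X [Y [Z [W ( [X [Y [Z [W b]]]] )]]] / [X [Y [Z [W b]]] <> [X [Y [Z [W b]]]]]]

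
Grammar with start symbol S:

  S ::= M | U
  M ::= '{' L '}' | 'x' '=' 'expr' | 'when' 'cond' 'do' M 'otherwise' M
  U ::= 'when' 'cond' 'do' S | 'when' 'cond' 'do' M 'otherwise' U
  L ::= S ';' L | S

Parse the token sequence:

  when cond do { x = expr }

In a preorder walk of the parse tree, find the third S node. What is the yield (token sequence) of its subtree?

x = expr

[S [U when cond do [S [M { [L [S [M x = expr]]] }]]]]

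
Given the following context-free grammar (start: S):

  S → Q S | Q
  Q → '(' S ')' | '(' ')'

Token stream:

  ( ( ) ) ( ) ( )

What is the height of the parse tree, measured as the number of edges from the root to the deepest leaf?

4

[S [Q ( [S [Q ( )]] )] [S [Q ( )] [S [Q ( )]]]]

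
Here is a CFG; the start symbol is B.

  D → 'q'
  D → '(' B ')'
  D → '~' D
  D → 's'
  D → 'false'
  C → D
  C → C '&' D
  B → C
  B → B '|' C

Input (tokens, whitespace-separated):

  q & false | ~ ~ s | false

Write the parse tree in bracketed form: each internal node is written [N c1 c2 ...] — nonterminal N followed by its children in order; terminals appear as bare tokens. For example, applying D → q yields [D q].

B
B | C
B | C | C
C | C | C
C & D | C | C
D & D | C | C
q & D | C | C
q & false | C | C
q & false | D | C
q & false | ~ D | C
q & false | ~ ~ D | C
q & false | ~ ~ s | C
q & false | ~ ~ s | D
q & false | ~ ~ s | false

[B [B [B [C [C [D q]] & [D false]]] | [C [D ~ [D ~ [D s]]]]] | [C [D false]]]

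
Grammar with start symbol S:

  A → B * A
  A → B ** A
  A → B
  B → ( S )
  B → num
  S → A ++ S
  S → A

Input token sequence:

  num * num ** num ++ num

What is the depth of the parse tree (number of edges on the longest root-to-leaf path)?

[S [A [B num] * [A [B num] ** [A [B num]]]] ++ [S [A [B num]]]]

5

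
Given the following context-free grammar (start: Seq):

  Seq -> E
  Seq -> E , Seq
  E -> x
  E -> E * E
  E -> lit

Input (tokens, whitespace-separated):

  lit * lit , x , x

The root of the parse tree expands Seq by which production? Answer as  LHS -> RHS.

Seq -> E , Seq

[Seq [E [E lit] * [E lit]] , [Seq [E x] , [Seq [E x]]]]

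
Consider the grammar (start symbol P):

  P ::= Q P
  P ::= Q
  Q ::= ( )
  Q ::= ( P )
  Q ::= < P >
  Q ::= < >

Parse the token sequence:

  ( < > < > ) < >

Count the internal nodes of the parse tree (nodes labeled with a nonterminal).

8

[P [Q ( [P [Q < >] [P [Q < >]]] )] [P [Q < >]]]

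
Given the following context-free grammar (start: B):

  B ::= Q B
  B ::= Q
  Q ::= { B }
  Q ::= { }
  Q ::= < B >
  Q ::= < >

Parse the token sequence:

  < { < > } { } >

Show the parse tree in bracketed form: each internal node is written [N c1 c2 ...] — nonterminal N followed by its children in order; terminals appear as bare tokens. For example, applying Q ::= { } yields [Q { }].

[B [Q < [B [Q { [B [Q < >]] }] [B [Q { }]]] >]]

B
Q
< B >
< Q B >
< { B } B >
< { Q } B >
< { < > } B >
< { < > } Q >
< { < > } { } >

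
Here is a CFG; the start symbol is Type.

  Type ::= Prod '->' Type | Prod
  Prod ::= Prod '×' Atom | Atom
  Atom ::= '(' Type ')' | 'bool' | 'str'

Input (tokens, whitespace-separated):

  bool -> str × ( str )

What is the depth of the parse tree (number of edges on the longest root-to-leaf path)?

7

[Type [Prod [Atom bool]] -> [Type [Prod [Prod [Atom str]] × [Atom ( [Type [Prod [Atom str]]] )]]]]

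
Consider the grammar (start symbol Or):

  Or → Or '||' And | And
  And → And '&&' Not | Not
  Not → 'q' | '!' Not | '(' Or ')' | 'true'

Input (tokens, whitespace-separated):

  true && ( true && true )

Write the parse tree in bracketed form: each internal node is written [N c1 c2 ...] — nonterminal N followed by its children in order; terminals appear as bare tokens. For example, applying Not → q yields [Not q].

Or
And
And && Not
Not && Not
true && Not
true && ( Or )
true && ( And )
true && ( And && Not )
true && ( Not && Not )
true && ( true && Not )
true && ( true && true )

[Or [And [And [Not true]] && [Not ( [Or [And [And [Not true]] && [Not true]]] )]]]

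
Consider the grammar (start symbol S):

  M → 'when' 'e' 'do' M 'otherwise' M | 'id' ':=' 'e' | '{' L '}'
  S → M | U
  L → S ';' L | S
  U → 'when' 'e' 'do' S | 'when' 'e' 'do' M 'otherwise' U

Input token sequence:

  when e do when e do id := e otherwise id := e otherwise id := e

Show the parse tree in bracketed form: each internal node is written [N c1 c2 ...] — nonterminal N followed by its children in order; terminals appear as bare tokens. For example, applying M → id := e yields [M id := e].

[S [M when e do [M when e do [M id := e] otherwise [M id := e]] otherwise [M id := e]]]

S
M
when e do M otherwise M
when e do when e do M otherwise M otherwise M
when e do when e do id := e otherwise M otherwise M
when e do when e do id := e otherwise id := e otherwise M
when e do when e do id := e otherwise id := e otherwise id := e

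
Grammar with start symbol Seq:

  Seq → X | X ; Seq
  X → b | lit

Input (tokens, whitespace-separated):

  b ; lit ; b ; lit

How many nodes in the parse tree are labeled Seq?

[Seq [X b] ; [Seq [X lit] ; [Seq [X b] ; [Seq [X lit]]]]]

4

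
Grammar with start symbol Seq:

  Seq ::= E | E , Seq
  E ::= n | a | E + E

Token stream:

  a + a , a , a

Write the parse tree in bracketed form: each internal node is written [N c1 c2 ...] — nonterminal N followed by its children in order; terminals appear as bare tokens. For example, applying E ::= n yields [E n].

[Seq [E [E a] + [E a]] , [Seq [E a] , [Seq [E a]]]]

Seq
E , Seq
E + E , Seq
a + E , Seq
a + a , Seq
a + a , E , Seq
a + a , a , Seq
a + a , a , E
a + a , a , a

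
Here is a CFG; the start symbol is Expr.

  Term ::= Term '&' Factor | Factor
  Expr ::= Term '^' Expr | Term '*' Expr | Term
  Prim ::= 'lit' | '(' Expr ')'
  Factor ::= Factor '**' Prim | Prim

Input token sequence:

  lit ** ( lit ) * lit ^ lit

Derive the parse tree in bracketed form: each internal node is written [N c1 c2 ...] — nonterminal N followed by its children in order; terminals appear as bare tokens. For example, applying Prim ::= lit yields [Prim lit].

[Expr [Term [Factor [Factor [Prim lit]] ** [Prim ( [Expr [Term [Factor [Prim lit]]]] )]]] * [Expr [Term [Factor [Prim lit]]] ^ [Expr [Term [Factor [Prim lit]]]]]]

Expr
Term * Expr
Factor * Expr
Factor ** Prim * Expr
Prim ** Prim * Expr
lit ** Prim * Expr
lit ** ( Expr ) * Expr
lit ** ( Term ) * Expr
lit ** ( Factor ) * Expr
lit ** ( Prim ) * Expr
lit ** ( lit ) * Expr
lit ** ( lit ) * Term ^ Expr
lit ** ( lit ) * Factor ^ Expr
lit ** ( lit ) * Prim ^ Expr
lit ** ( lit ) * lit ^ Expr
lit ** ( lit ) * lit ^ Term
lit ** ( lit ) * lit ^ Factor
lit ** ( lit ) * lit ^ Prim
lit ** ( lit ) * lit ^ lit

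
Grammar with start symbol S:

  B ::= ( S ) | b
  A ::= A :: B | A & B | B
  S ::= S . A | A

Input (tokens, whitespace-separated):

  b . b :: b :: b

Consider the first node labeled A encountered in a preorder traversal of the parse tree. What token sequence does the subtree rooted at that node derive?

b

[S [S [A [B b]]] . [A [A [A [B b]] :: [B b]] :: [B b]]]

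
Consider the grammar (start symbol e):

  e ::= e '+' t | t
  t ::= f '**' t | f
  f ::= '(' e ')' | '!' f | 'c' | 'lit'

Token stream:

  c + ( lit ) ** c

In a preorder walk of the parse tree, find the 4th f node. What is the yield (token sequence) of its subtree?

c

[e [e [t [f c]]] + [t [f ( [e [t [f lit]]] )] ** [t [f c]]]]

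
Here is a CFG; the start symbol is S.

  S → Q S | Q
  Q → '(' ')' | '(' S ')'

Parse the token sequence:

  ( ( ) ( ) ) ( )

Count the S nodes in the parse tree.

[S [Q ( [S [Q ( )] [S [Q ( )]]] )] [S [Q ( )]]]

4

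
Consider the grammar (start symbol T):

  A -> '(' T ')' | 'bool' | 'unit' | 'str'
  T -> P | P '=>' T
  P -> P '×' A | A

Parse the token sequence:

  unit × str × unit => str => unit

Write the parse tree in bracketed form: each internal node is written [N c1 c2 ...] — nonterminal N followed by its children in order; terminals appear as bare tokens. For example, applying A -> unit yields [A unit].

T
P => T
P × A => T
P × A × A => T
A × A × A => T
unit × A × A => T
unit × str × A => T
unit × str × unit => T
unit × str × unit => P => T
unit × str × unit => A => T
unit × str × unit => str => T
unit × str × unit => str => P
unit × str × unit => str => A
unit × str × unit => str => unit

[T [P [P [P [A unit]] × [A str]] × [A unit]] => [T [P [A str]] => [T [P [A unit]]]]]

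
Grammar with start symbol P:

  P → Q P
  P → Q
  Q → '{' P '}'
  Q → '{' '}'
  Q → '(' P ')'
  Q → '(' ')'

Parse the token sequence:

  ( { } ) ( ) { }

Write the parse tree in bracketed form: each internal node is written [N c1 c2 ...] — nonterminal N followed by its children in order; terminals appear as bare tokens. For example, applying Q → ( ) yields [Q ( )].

P
Q P
( P ) P
( Q ) P
( { } ) P
( { } ) Q P
( { } ) ( ) P
( { } ) ( ) Q
( { } ) ( ) { }

[P [Q ( [P [Q { }]] )] [P [Q ( )] [P [Q { }]]]]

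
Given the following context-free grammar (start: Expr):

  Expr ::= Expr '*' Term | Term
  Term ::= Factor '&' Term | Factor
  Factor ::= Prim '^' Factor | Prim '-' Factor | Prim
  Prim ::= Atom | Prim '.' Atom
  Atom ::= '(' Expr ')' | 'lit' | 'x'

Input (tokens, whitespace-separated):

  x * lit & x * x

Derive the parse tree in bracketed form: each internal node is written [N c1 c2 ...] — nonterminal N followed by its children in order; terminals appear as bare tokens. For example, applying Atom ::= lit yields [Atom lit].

[Expr [Expr [Expr [Term [Factor [Prim [Atom x]]]]] * [Term [Factor [Prim [Atom lit]]] & [Term [Factor [Prim [Atom x]]]]]] * [Term [Factor [Prim [Atom x]]]]]

Expr
Expr * Term
Expr * Term * Term
Term * Term * Term
Factor * Term * Term
Prim * Term * Term
Atom * Term * Term
x * Term * Term
x * Factor & Term * Term
x * Prim & Term * Term
x * Atom & Term * Term
x * lit & Term * Term
x * lit & Factor * Term
x * lit & Prim * Term
x * lit & Atom * Term
x * lit & x * Term
x * lit & x * Factor
x * lit & x * Prim
x * lit & x * Atom
x * lit & x * x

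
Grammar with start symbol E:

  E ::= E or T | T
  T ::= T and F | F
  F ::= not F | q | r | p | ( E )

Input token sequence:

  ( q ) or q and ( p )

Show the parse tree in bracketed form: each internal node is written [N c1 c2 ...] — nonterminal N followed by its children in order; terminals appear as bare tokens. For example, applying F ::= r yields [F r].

E
E or T
T or T
F or T
( E ) or T
( T ) or T
( F ) or T
( q ) or T
( q ) or T and F
( q ) or F and F
( q ) or q and F
( q ) or q and ( E )
( q ) or q and ( T )
( q ) or q and ( F )
( q ) or q and ( p )

[E [E [T [F ( [E [T [F q]]] )]]] or [T [T [F q]] and [F ( [E [T [F p]]] )]]]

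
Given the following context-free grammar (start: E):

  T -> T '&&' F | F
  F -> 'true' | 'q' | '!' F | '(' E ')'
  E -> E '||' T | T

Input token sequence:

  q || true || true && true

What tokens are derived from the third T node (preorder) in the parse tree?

true && true

[E [E [E [T [F q]]] || [T [F true]]] || [T [T [F true]] && [F true]]]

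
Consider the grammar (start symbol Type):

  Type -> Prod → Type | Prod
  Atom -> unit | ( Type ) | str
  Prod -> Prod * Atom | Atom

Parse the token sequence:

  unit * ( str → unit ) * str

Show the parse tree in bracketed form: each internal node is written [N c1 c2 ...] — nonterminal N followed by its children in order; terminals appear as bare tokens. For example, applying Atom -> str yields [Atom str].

Type
Prod
Prod * Atom
Prod * Atom * Atom
Atom * Atom * Atom
unit * Atom * Atom
unit * ( Type ) * Atom
unit * ( Prod → Type ) * Atom
unit * ( Atom → Type ) * Atom
unit * ( str → Type ) * Atom
unit * ( str → Prod ) * Atom
unit * ( str → Atom ) * Atom
unit * ( str → unit ) * Atom
unit * ( str → unit ) * str

[Type [Prod [Prod [Prod [Atom unit]] * [Atom ( [Type [Prod [Atom str]] → [Type [Prod [Atom unit]]]] )]] * [Atom str]]]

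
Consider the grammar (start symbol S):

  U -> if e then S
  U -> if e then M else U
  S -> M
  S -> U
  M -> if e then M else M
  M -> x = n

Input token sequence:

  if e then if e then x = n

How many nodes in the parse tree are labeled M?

1

[S [U if e then [S [U if e then [S [M x = n]]]]]]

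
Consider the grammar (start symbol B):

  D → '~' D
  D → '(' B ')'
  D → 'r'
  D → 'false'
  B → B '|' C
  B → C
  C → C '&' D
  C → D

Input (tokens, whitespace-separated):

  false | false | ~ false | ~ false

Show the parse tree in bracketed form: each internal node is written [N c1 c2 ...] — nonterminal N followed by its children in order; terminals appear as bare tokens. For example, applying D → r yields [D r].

[B [B [B [B [C [D false]]] | [C [D false]]] | [C [D ~ [D false]]]] | [C [D ~ [D false]]]]

B
B | C
B | C | C
B | C | C | C
C | C | C | C
D | C | C | C
false | C | C | C
false | D | C | C
false | false | C | C
false | false | D | C
false | false | ~ D | C
false | false | ~ false | C
false | false | ~ false | D
false | false | ~ false | ~ D
false | false | ~ false | ~ false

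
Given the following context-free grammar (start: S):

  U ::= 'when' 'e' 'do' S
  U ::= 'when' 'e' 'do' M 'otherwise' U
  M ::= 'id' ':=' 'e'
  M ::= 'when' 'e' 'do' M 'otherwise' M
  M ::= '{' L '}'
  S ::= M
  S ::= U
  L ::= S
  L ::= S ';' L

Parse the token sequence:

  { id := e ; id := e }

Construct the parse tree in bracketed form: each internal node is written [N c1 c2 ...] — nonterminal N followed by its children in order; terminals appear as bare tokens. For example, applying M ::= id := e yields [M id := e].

[S [M { [L [S [M id := e]] ; [L [S [M id := e]]]] }]]

S
M
{ L }
{ S ; L }
{ M ; L }
{ id := e ; L }
{ id := e ; S }
{ id := e ; M }
{ id := e ; id := e }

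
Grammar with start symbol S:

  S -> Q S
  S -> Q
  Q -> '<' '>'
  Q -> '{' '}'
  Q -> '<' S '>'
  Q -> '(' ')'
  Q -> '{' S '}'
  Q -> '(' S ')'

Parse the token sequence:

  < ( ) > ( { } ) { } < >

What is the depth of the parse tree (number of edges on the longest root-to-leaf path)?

[S [Q < [S [Q ( )]] >] [S [Q ( [S [Q { }]] )] [S [Q { }] [S [Q < >]]]]]

5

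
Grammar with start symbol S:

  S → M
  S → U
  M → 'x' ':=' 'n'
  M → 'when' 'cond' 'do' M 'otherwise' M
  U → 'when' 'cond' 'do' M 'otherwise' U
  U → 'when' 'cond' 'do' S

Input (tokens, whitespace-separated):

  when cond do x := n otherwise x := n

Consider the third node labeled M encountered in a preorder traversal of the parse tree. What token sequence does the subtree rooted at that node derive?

x := n

[S [M when cond do [M x := n] otherwise [M x := n]]]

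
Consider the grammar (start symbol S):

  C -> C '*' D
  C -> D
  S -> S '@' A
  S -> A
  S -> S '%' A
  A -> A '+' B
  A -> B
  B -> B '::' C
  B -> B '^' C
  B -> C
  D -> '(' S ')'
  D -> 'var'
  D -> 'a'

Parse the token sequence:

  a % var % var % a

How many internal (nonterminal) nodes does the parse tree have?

20

[S [S [S [S [A [B [C [D a]]]]] % [A [B [C [D var]]]]] % [A [B [C [D var]]]]] % [A [B [C [D a]]]]]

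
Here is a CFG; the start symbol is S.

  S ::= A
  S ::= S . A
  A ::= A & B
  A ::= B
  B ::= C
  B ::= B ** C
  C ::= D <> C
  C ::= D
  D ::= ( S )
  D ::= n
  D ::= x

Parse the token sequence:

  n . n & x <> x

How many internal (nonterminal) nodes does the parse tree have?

16

[S [S [A [B [C [D n]]]]] . [A [A [B [C [D n]]]] & [B [C [D x] <> [C [D x]]]]]]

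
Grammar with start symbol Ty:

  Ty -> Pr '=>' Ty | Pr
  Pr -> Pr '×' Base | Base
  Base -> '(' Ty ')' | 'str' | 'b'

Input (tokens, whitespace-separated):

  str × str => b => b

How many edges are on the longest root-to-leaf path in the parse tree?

5

[Ty [Pr [Pr [Base str]] × [Base str]] => [Ty [Pr [Base b]] => [Ty [Pr [Base b]]]]]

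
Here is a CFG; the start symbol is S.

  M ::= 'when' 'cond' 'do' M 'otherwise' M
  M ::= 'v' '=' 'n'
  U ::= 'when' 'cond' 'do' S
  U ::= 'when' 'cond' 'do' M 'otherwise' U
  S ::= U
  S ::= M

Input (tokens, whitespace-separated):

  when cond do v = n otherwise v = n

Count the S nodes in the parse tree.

1

[S [M when cond do [M v = n] otherwise [M v = n]]]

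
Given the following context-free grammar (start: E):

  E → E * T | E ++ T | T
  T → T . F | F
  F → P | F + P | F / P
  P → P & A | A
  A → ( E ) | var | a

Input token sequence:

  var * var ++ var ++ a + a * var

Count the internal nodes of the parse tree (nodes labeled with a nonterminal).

[E [E [E [E [E [T [F [P [A var]]]]] * [T [F [P [A var]]]]] ++ [T [F [P [A var]]]]] ++ [T [F [F [P [A a]]] + [P [A a]]]]] * [T [F [P [A var]]]]]

28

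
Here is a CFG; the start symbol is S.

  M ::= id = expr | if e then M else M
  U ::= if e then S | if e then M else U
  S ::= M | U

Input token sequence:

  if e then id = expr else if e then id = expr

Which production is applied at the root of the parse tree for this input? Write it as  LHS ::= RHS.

S ::= U

[S [U if e then [M id = expr] else [U if e then [S [M id = expr]]]]]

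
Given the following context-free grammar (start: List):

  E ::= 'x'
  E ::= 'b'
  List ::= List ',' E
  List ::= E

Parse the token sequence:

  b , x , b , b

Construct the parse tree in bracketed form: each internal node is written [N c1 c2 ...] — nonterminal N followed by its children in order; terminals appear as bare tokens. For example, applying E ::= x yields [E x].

[List [List [List [List [E b]] , [E x]] , [E b]] , [E b]]

List
List , E
List , E , E
List , E , E , E
E , E , E , E
b , E , E , E
b , x , E , E
b , x , b , E
b , x , b , b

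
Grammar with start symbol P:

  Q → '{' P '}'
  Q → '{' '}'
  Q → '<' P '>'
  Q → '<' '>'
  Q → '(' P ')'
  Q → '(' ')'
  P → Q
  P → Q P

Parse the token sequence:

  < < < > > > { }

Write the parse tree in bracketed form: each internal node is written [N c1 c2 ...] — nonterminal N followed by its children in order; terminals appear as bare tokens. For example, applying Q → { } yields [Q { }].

P
Q P
< P > P
< Q > P
< < P > > P
< < Q > > P
< < < > > > P
< < < > > > Q
< < < > > > { }

[P [Q < [P [Q < [P [Q < >]] >]] >] [P [Q { }]]]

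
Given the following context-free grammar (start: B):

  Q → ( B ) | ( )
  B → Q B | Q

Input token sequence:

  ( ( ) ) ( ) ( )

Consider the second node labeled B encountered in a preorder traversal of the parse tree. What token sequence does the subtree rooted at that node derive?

[B [Q ( [B [Q ( )]] )] [B [Q ( )] [B [Q ( )]]]]

( )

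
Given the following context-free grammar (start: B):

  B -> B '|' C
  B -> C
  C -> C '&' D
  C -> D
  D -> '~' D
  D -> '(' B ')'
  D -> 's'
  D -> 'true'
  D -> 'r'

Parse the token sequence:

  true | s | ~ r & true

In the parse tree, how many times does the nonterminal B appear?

3

[B [B [B [C [D true]]] | [C [D s]]] | [C [C [D ~ [D r]]] & [D true]]]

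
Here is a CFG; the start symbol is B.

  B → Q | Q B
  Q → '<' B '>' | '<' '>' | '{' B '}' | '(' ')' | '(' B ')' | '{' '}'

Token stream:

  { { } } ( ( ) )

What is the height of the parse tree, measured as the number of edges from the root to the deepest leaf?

5

[B [Q { [B [Q { }]] }] [B [Q ( [B [Q ( )]] )]]]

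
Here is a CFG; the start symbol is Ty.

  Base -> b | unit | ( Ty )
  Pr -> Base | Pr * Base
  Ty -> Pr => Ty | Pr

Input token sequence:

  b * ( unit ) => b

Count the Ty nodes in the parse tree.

[Ty [Pr [Pr [Base b]] * [Base ( [Ty [Pr [Base unit]]] )]] => [Ty [Pr [Base b]]]]

3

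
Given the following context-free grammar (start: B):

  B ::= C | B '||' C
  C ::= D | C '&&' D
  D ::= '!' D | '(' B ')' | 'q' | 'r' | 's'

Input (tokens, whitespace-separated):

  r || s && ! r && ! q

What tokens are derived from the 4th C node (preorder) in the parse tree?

s

[B [B [C [D r]]] || [C [C [C [D s]] && [D ! [D r]]] && [D ! [D q]]]]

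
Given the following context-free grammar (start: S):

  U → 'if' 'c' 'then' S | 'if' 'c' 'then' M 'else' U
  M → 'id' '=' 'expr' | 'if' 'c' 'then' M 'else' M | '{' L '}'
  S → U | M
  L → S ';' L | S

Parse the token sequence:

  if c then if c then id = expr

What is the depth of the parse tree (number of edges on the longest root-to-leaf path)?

6

[S [U if c then [S [U if c then [S [M id = expr]]]]]]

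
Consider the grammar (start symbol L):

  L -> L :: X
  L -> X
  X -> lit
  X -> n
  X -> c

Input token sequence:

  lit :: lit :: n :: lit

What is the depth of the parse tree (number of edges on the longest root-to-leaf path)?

5

[L [L [L [L [X lit]] :: [X lit]] :: [X n]] :: [X lit]]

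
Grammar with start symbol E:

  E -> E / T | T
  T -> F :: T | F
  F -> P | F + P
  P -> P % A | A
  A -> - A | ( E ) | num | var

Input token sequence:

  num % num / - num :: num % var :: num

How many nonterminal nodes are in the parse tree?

23

[E [E [T [F [P [P [A num]] % [A num]]]]] / [T [F [P [A - [A num]]]] :: [T [F [P [P [A num]] % [A var]]] :: [T [F [P [A num]]]]]]]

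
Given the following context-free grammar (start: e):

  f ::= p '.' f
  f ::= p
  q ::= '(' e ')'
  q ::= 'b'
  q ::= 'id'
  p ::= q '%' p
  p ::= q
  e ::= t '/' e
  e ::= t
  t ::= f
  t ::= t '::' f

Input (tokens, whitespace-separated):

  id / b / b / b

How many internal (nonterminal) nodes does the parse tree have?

20

[e [t [f [p [q id]]]] / [e [t [f [p [q b]]]] / [e [t [f [p [q b]]]] / [e [t [f [p [q b]]]]]]]]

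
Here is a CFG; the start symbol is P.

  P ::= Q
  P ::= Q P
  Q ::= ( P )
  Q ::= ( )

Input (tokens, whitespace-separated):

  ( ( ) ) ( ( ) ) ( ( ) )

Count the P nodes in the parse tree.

[P [Q ( [P [Q ( )]] )] [P [Q ( [P [Q ( )]] )] [P [Q ( [P [Q ( )]] )]]]]

6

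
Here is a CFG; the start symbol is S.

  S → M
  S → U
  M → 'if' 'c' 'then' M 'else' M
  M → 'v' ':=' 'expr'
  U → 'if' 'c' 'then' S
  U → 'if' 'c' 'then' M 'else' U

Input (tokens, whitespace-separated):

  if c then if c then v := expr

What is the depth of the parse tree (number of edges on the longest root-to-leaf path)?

6

[S [U if c then [S [U if c then [S [M v := expr]]]]]]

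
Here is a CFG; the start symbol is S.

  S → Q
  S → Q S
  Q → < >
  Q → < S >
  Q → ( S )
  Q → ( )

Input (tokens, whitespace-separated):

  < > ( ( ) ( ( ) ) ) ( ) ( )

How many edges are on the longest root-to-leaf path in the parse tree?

8

[S [Q < >] [S [Q ( [S [Q ( )] [S [Q ( [S [Q ( )]] )]]] )] [S [Q ( )] [S [Q ( )]]]]]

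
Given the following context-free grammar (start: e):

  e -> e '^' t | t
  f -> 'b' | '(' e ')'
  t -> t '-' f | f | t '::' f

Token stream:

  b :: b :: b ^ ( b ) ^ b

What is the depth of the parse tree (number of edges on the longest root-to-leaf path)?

7

[e [e [e [t [t [t [f b]] :: [f b]] :: [f b]]] ^ [t [f ( [e [t [f b]]] )]]] ^ [t [f b]]]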